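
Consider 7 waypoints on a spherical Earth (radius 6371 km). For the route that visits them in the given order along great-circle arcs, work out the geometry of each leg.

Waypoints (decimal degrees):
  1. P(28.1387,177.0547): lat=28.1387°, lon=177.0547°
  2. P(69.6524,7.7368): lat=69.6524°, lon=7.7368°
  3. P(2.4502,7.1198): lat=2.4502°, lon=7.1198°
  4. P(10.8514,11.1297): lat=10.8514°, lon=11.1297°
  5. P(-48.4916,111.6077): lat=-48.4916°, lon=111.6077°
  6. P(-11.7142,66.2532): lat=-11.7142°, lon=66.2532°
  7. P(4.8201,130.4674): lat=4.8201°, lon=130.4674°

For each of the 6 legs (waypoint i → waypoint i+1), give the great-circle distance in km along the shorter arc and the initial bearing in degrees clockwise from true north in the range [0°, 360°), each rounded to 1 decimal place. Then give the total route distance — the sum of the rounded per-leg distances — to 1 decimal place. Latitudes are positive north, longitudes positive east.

Leg 1: φ1=0.4911130, φ2=1.2156637, Δφ=0.7245507, Δλ=-2.9551548 rad; a=sin²(Δφ/2)+cosφ1·cosφ2·sin²(Δλ/2)=0.4295624355; c=2·atan2(√a, √(1-a))=1.429451023; dist=6371·c=9107.032 ≈ 9107.0 km; running total=9107.0 km
Leg 1 bearing: y=sinΔλ·cosφ2=-0.06445227, x=cosφ1·sinφ2-sinφ1·cosφ2·cosΔλ=0.98792718; θ=atan2(y, x)=-3.7327° <0 so +360° → 356.2673° ≈ 356.3°
Leg 2: φ1=1.2156637, φ2=0.0427641, Δφ=-1.1728997, Δλ=-0.0107687 rad; a=sin²(Δφ/2)+cosφ1·cosφ2·sin²(Δλ/2)=0.3062699767; c=2·atan2(√a, √(1-a))=1.172921504; dist=6371·c=7472.683 ≈ 7472.7 km; running total=16579.7 km
Leg 2 bearing: y=sinΔλ·cosφ2=-0.01075863, x=cosφ1·sinφ2-sinφ1·cosφ2·cosΔλ=-0.92182372; θ=atan2(y, x)=-179.3313° <0 so +360° → 180.6687° ≈ 180.7°
Leg 3: φ1=0.0427641, φ2=0.1893927, Δφ=0.1466286, Δλ=0.0699860 rad; a=sin²(Δφ/2)+cosφ1·cosφ2·sin²(Δλ/2)=0.0065663864; c=2·atan2(√a, √(1-a))=0.162244377; dist=6371·c=1033.659 ≈ 1033.7 km; running total=17613.4 km
Leg 3 bearing: y=sinΔλ·cosφ2=0.06867842, x=cosφ1·sinφ2-sinφ1·cosφ2·cosΔλ=0.14620653; θ=atan2(y, x)=25.1611° ≈ 25.2°
Leg 4: φ1=0.1893927, φ2=-0.8463381, Δφ=-1.0357307, Δλ=1.7536719 rad; a=sin²(Δφ/2)+cosφ1·cosφ2·sin²(Δλ/2)=0.6296747775; c=2·atan2(√a, √(1-a))=1.833144979; dist=6371·c=11678.967 ≈ 11679.0 km; running total=29292.4 km
Leg 4 bearing: y=sinΔλ·cosφ2=0.65167870, x=cosφ1·sinφ2-sinφ1·cosφ2·cosΔλ=-0.71277815; θ=atan2(y, x)=137.5640° ≈ 137.6°
Leg 5: φ1=-0.8463381, φ2=-0.2044514, Δφ=0.6418867, Δλ=-0.7915854 rad; a=sin²(Δφ/2)+cosφ1·cosφ2·sin²(Δλ/2)=0.1959732539; c=2·atan2(√a, √(1-a))=0.917189887; dist=6371·c=5843.417 ≈ 5843.4 km; running total=35135.8 km
Leg 5 bearing: y=sinΔλ·cosφ2=-0.69665014, x=cosφ1·sinφ2-sinφ1·cosφ2·cosΔλ=0.38072239; θ=atan2(y, x)=-61.3432° <0 so +360° → 298.6568° ≈ 298.7°
Leg 6: φ1=-0.2044514, φ2=0.0841266, Δφ=0.2885780, Δλ=1.1207492 rad; a=sin²(Δφ/2)+cosφ1·cosφ2·sin²(Δλ/2)=0.2963093191; c=2·atan2(√a, √(1-a))=1.151211463; dist=6371·c=7334.368 ≈ 7334.4 km; running total=42470.2 km
Leg 6 bearing: y=sinΔλ·cosφ2=0.89724220, x=cosφ1·sinφ2-sinφ1·cosφ2·cosΔλ=0.17028465; θ=atan2(y, x)=79.2538° ≈ 79.3°

Leg 1: dist=9107.0 km, bearing=356.3°
Leg 2: dist=7472.7 km, bearing=180.7°
Leg 3: dist=1033.7 km, bearing=25.2°
Leg 4: dist=11679.0 km, bearing=137.6°
Leg 5: dist=5843.4 km, bearing=298.7°
Leg 6: dist=7334.4 km, bearing=79.3°
Total: 42470.2 km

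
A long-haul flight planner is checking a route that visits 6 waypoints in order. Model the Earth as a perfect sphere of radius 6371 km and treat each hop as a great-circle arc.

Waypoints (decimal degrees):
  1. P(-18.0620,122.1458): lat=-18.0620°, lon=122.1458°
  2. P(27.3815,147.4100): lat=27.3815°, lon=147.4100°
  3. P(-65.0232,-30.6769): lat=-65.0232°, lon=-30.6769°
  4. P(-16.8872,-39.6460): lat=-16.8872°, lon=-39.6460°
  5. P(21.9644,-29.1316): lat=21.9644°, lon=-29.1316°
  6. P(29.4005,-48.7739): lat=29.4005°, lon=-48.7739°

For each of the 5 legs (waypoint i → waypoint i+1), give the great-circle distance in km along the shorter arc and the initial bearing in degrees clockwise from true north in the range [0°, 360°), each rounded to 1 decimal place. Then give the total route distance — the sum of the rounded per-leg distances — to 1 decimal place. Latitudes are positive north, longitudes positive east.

Leg 1: φ1=-0.3152414, φ2=0.4778973, Δφ=0.7931387, Δλ=0.4409435 rad; a=sin²(Δφ/2)+cosφ1·cosφ2·sin²(Δλ/2)=0.1895682943; c=2·atan2(√a, √(1-a))=0.900952699; dist=6371·c=5739.970 ≈ 5740.0 km; running total=5740.0 km
Leg 1 bearing: y=sinΔλ·cosφ2=0.37897669, x=cosφ1·sinφ2-sinφ1·cosφ2·cosΔλ=0.68622540; θ=atan2(y, x)=28.9102° ≈ 28.9°
Leg 2: φ1=0.4778973, φ2=-1.1348689, Δφ=-1.6127663, Δλ=-3.1082028 rad; a=sin²(Δφ/2)+cosφ1·cosφ2·sin²(Δλ/2)=0.8958181891; c=2·atan2(√a, √(1-a))=2.484278926; dist=6371·c=15827.341 ≈ 15827.3 km; running total=21567.3 km
Leg 2 bearing: y=sinΔλ·cosφ2=-0.01409630, x=cosφ1·sinφ2-sinφ1·cosφ2·cosΔλ=-0.61082988; θ=atan2(y, x)=-178.6780° <0 so +360° → 181.3220° ≈ 181.3°
Leg 3: φ1=-1.1348689, φ2=-0.2947372, Δφ=0.8401317, Δλ=-0.1565403 rad; a=sin²(Δφ/2)+cosφ1·cosφ2·sin²(Δλ/2)=0.1687878265; c=2·atan2(√a, √(1-a))=0.846745956; dist=6371·c=5394.618 ≈ 5394.6 km; running total=26961.9 km
Leg 3 bearing: y=sinΔλ·cosφ2=-0.14917906, x=cosφ1·sinφ2-sinφ1·cosφ2·cosΔλ=0.73412505; θ=atan2(y, x)=-11.4865° <0 so +360° → 348.5135° ≈ 348.5°
Leg 4: φ1=-0.2947372, φ2=0.3833511, Δφ=0.6780883, Δλ=0.1835109 rad; a=sin²(Δφ/2)+cosφ1·cosφ2·sin²(Δλ/2)=0.1180636738; c=2·atan2(√a, √(1-a))=0.701503639; dist=6371·c=4469.280 ≈ 4469.3 km; running total=31431.2 km
Leg 4 bearing: y=sinΔλ·cosφ2=0.16923740, x=cosφ1·sinφ2-sinφ1·cosφ2·cosΔλ=0.62278188; θ=atan2(y, x)=15.2027° ≈ 15.2°
Leg 5: φ1=0.3833511, φ2=0.5131355, Δφ=0.1297844, Δλ=-0.3428228 rad; a=sin²(Δφ/2)+cosφ1·cosφ2·sin²(Δλ/2)=0.0277132819; c=2·atan2(√a, √(1-a))=0.334503472; dist=6371·c=2131.122 ≈ 2131.1 km; running total=33562.3 km
Leg 5 bearing: y=sinΔλ·cosφ2=-0.29285445, x=cosφ1·sinφ2-sinφ1·cosφ2·cosΔλ=0.14838226; θ=atan2(y, x)=-63.1298° <0 so +360° → 296.8702° ≈ 296.9°

Leg 1: dist=5740.0 km, bearing=28.9°
Leg 2: dist=15827.3 km, bearing=181.3°
Leg 3: dist=5394.6 km, bearing=348.5°
Leg 4: dist=4469.3 km, bearing=15.2°
Leg 5: dist=2131.1 km, bearing=296.9°
Total: 33562.3 km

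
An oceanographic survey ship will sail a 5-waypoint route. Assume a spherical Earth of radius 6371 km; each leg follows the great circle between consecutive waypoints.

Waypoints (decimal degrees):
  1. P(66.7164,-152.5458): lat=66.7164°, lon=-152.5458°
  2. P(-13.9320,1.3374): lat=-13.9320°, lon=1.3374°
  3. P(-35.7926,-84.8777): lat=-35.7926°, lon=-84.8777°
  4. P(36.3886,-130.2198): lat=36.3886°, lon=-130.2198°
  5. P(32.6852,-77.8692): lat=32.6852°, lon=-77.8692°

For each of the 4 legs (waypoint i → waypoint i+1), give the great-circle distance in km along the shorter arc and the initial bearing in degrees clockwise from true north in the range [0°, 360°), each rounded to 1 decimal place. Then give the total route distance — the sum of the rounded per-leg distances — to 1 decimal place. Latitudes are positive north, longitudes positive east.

Leg 1: φ1=1.1644208, φ2=-0.2431593, Δφ=-1.4075801, Δλ=2.6857685 rad; a=sin²(Δφ/2)+cosφ1·cosφ2·sin²(Δλ/2)=0.7828221536; c=2·atan2(√a, √(1-a))=2.172010682; dist=6371·c=13837.880 ≈ 13837.9 km; running total=13837.9 km
Leg 1 bearing: y=sinΔλ·cosφ2=0.42725266, x=cosφ1·sinφ2-sinφ1·cosφ2·cosΔλ=0.70533799; θ=atan2(y, x)=31.2050° ≈ 31.2°
Leg 2: φ1=-0.2431593, φ2=-0.6246987, Δφ=-0.3815394, Δλ=-1.5047374 rad; a=sin²(Δφ/2)+cosφ1·cosφ2·sin²(Δλ/2)=0.4036079785; c=2·atan2(√a, √(1-a))=1.376797700; dist=6371·c=8771.578 ≈ 8771.6 km; running total=22609.5 km
Leg 2 bearing: y=sinΔλ·cosφ2=-0.80937019, x=cosφ1·sinφ2-sinφ1·cosφ2·cosΔλ=-0.55475600; θ=atan2(y, x)=-124.4274° <0 so +360° → 235.5726° ≈ 235.6°
Leg 3: φ1=-0.6246987, φ2=0.6351009, Δφ=1.2597996, Δλ=-0.7913689 rad; a=sin²(Δφ/2)+cosφ1·cosφ2·sin²(Δλ/2)=0.4440049191; c=2·atan2(√a, √(1-a))=1.458570741; dist=6371·c=9292.554 ≈ 9292.6 km; running total=31902.1 km
Leg 3 bearing: y=sinΔλ·cosφ2=-0.57261791, x=cosφ1·sinφ2-sinφ1·cosφ2·cosΔλ=0.81213726; θ=atan2(y, x)=-35.1867° <0 so +360° → 324.8133° ≈ 324.8°
Leg 4: φ1=0.6351009, φ2=0.5704644, Δφ=-0.0646365, Δλ=0.9136903 rad; a=sin²(Δφ/2)+cosφ1·cosφ2·sin²(Δλ/2)=0.1328835924; c=2·atan2(√a, √(1-a))=0.746260382; dist=6371·c=4754.425 ≈ 4754.4 km; running total=36656.5 km
Leg 4 bearing: y=sinΔλ·cosφ2=0.66638781, x=cosφ1·sinφ2-sinφ1·cosφ2·cosΔλ=0.12972841; θ=atan2(y, x)=78.9838° ≈ 79.0°

Leg 1: dist=13837.9 km, bearing=31.2°
Leg 2: dist=8771.6 km, bearing=235.6°
Leg 3: dist=9292.6 km, bearing=324.8°
Leg 4: dist=4754.4 km, bearing=79.0°
Total: 36656.5 km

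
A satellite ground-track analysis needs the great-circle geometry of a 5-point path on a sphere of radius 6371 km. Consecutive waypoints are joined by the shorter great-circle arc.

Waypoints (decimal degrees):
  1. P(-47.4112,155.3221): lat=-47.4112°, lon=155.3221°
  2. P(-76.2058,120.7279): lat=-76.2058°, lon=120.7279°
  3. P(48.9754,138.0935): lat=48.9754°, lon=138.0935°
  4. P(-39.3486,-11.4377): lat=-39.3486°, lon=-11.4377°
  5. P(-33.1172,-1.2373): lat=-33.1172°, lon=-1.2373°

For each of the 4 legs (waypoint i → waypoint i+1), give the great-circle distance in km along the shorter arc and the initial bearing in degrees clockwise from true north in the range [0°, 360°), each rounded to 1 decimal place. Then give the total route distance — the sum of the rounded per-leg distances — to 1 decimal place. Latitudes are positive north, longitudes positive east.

Leg 1: dist=3560.9 km, bearing=194.8°
Leg 2: dist=13975.3 km, bearing=14.0°
Leg 3: dist=17382.3 km, bearing=282.5°
Leg 4: dist=1146.4 km, bearing=56.0°
Total: 36064.9 km

Leg 1: φ1=-0.8274815, φ2=-1.3300421, Δφ=-0.5025606, Δλ=-0.6037827 rad; a=sin²(Δφ/2)+cosφ1·cosφ2·sin²(Δλ/2)=0.0760883895; c=2·atan2(√a, √(1-a))=0.558929574; dist=6371·c=3560.940 ≈ 3560.9 km; running total=3560.9 km
Leg 1 bearing: y=sinΔλ·cosφ2=-0.13537404, x=cosφ1·sinφ2-sinφ1·cosφ2·cosΔλ=-0.51270816; θ=atan2(y, x)=-165.2093° <0 so +360° → 194.7907° ≈ 194.8°
Leg 2: φ1=-1.3300421, φ2=0.8547820, Δφ=2.1848241, Δλ=0.3030869 rad; a=sin²(Δφ/2)+cosφ1·cosφ2·sin²(Δλ/2)=0.7916488485; c=2·atan2(√a, √(1-a))=2.193579038; dist=6371·c=13975.292 ≈ 13975.3 km; running total=17536.2 km
Leg 2 bearing: y=sinΔλ·cosφ2=0.19590920, x=cosφ1·sinφ2-sinφ1·cosφ2·cosΔλ=0.78827875; θ=atan2(y, x)=13.9568° ≈ 14.0°
Leg 3: φ1=0.8547820, φ2=-0.6867626, Δφ=-1.5415446, Δλ=-2.6098118 rad; a=sin²(Δφ/2)+cosφ1·cosφ2·sin²(Δλ/2)=0.9579117466; c=2·atan2(√a, √(1-a))=2.728350104; dist=6371·c=17382.319 ≈ 17382.3 km; running total=34918.5 km
Leg 3 bearing: y=sinΔλ·cosφ2=-0.39211789, x=cosφ1·sinφ2-sinφ1·cosφ2·cosΔλ=0.08666540; θ=atan2(y, x)=-77.5369° <0 so +360° → 282.4631° ≈ 282.5°
Leg 4: φ1=-0.6867626, φ2=-0.5780042, Δφ=0.1087584, Δλ=0.1780306 rad; a=sin²(Δφ/2)+cosφ1·cosφ2·sin²(Δλ/2)=0.0080727072; c=2·atan2(√a, √(1-a))=0.179939147; dist=6371·c=1146.392 ≈ 1146.4 km; running total=36064.9 km
Leg 4 bearing: y=sinΔλ·cosφ2=0.14832392, x=cosφ1·sinφ2-sinφ1·cosφ2·cosΔλ=0.10015073; θ=atan2(y, x)=55.9721° ≈ 56.0°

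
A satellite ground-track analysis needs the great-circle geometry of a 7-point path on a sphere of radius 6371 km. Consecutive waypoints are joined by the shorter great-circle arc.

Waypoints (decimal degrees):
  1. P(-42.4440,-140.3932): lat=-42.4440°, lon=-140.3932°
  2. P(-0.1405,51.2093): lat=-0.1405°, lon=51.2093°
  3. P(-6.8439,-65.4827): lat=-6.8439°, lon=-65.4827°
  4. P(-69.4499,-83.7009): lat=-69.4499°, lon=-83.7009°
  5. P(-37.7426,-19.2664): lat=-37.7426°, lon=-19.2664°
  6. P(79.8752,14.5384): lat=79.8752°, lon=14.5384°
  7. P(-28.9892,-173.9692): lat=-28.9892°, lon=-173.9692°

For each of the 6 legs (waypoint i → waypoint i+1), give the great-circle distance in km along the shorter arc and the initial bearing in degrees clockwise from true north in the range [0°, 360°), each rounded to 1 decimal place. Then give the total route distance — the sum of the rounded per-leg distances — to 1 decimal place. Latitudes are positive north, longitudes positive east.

Leg 1: dist=15139.6 km, bearing=196.9°
Leg 2: dist=12950.7 km, bearing=262.3°
Leg 3: dist=7086.2 km, bearing=187.0°
Leg 4: dist=5130.1 km, bearing=81.7°
Leg 5: dist=13248.7 km, bearing=6.4°
Leg 6: dist=14342.9 km, bearing=9.6°
Total: 67898.2 km

Leg 1: φ1=-0.7407875, φ2=-0.0024522, Δφ=0.7383354, Δλ=3.3440945 rad; a=sin²(Δφ/2)+cosφ1·cosφ2·sin²(Δλ/2)=0.8606007789; c=2·atan2(√a, √(1-a))=2.376331621; dist=6371·c=15139.609 ≈ 15139.6 km; running total=15139.6 km
Leg 1 bearing: y=sinΔλ·cosφ2=-0.20112006, x=cosφ1·sinφ2-sinφ1·cosφ2·cosΔλ=-0.66288689; θ=atan2(y, x)=-163.1222° <0 so +360° → 196.8778° ≈ 196.9°
Leg 2: φ1=-0.0024522, φ2=-0.1194486, Δφ=-0.1169964, Δλ=-2.0366596 rad; a=sin²(Δφ/2)+cosφ1·cosφ2·sin²(Δλ/2)=0.7228499827; c=2·atan2(√a, √(1-a))=2.032752361; dist=6371·c=12950.665 ≈ 12950.7 km; running total=28090.3 km
Leg 2 bearing: y=sinΔλ·cosφ2=-0.88706795, x=cosφ1·sinφ2-sinφ1·cosφ2·cosΔλ=-0.12025804; θ=atan2(y, x)=-97.7204° <0 so +360° → 262.2796° ≈ 262.3°
Leg 3: φ1=-0.1194486, φ2=-1.2121294, Δφ=-1.0926808, Δλ=-0.3179676 rad; a=sin²(Δφ/2)+cosφ1·cosφ2·sin²(Δλ/2)=0.2786818887; c=2·atan2(√a, √(1-a))=1.112259868; dist=6371·c=7086.208 ≈ 7086.2 km; running total=35176.5 km
Leg 3 bearing: y=sinΔλ·cosφ2=-0.10974369, x=cosφ1·sinφ2-sinφ1·cosφ2·cosΔλ=-0.88996039; θ=atan2(y, x)=-172.9702° <0 so +360° → 187.0298° ≈ 187.0°
Leg 4: φ1=-1.2121294, φ2=-0.6587326, Δφ=0.5533968, Δλ=1.1245942 rad; a=sin²(Δφ/2)+cosφ1·cosφ2·sin²(Δλ/2)=0.1535242839; c=2·atan2(√a, √(1-a))=0.805221669; dist=6371·c=5130.067 ≈ 5130.1 km; running total=40306.6 km
Leg 4 bearing: y=sinΔλ·cosφ2=0.71334649, x=cosφ1·sinφ2-sinφ1·cosφ2·cosΔλ=0.10466662; θ=atan2(y, x)=81.6528° ≈ 81.7°
Leg 5: φ1=-0.6587326, φ2=1.3940852, Δφ=2.0528179, Δλ=0.5900051 rad; a=sin²(Δφ/2)+cosφ1·cosφ2·sin²(Δλ/2)=0.7435364521; c=2·atan2(√a, √(1-a))=2.079531406; dist=6371·c=13248.695 ≈ 13248.7 km; running total=53555.3 km
Leg 5 bearing: y=sinΔλ·cosφ2=0.09780503, x=cosφ1·sinφ2-sinφ1·cosφ2·cosΔλ=0.86786760; θ=atan2(y, x)=6.4299° ≈ 6.4°
Leg 6: φ1=1.3940852, φ2=-0.5059570, Δφ=-1.9000422, Δλ=-3.2900783 rad; a=sin²(Δφ/2)+cosφ1·cosφ2·sin²(Δλ/2)=0.8145866941; c=2·atan2(√a, √(1-a))=2.251285592; dist=6371·c=14342.941 ≈ 14342.9 km; running total=67898.2 km
Leg 6 bearing: y=sinΔλ·cosφ2=0.12940528, x=cosφ1·sinφ2-sinφ1·cosφ2·cosΔλ=0.76641707; θ=atan2(y, x)=9.5837° ≈ 9.6°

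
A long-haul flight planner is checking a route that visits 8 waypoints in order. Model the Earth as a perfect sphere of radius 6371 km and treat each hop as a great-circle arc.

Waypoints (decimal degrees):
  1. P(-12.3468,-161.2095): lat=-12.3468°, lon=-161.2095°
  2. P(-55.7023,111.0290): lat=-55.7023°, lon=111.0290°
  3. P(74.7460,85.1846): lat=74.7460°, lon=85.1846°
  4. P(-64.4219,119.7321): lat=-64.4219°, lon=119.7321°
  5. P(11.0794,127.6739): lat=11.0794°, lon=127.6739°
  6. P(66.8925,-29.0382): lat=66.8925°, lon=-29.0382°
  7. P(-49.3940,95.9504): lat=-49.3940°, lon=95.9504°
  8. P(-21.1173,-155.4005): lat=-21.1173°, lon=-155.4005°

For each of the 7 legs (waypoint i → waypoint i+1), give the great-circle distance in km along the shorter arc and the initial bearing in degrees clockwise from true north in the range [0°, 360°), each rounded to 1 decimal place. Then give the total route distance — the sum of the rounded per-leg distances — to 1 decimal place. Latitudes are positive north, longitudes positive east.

Leg 1: φ1=-0.2154923, φ2=-0.9721885, Δφ=-0.7566962, Δλ=4.7514582 rad; a=sin²(Δφ/2)+cosφ1·cosφ2·sin²(Δλ/2)=0.4009256724; c=2·atan2(√a, √(1-a))=1.371327564; dist=6371·c=8736.728 ≈ 8736.7 km; running total=8736.7 km
Leg 1 bearing: y=sinΔλ·cosφ2=-0.56306288, x=cosφ1·sinφ2-sinφ1·cosφ2·cosΔλ=-0.80230748; θ=atan2(y, x)=-144.9387° <0 so +360° → 215.0613° ≈ 215.1°
Leg 2: φ1=-0.9721885, φ2=1.3045638, Δφ=2.2767523, Δλ=-0.4510699 rad; a=sin²(Δφ/2)+cosφ1·cosφ2·sin²(Δλ/2)=0.8317949215; c=2·atan2(√a, √(1-a))=2.296403572; dist=6371·c=14630.387 ≈ 14630.4 km; running total=23367.1 km
Leg 2 bearing: y=sinΔλ·cosφ2=-0.11469220, x=cosφ1·sinφ2-sinφ1·cosφ2·cosΔλ=0.73925247; θ=atan2(y, x)=-8.8189° <0 so +360° → 351.1811° ≈ 351.2°
Leg 3: φ1=1.3045638, φ2=-1.1243743, Δφ=-2.4289381, Δλ=0.6029676 rad; a=sin²(Δφ/2)+cosφ1·cosφ2·sin²(Δλ/2)=0.8883299061; c=2·atan2(√a, √(1-a))=2.460142115; dist=6371·c=15673.565 ≈ 15673.6 km; running total=39040.7 km
Leg 3 bearing: y=sinΔλ·cosφ2=0.24483569, x=cosφ1·sinφ2-sinφ1·cosφ2·cosΔλ=-0.58039212; θ=atan2(y, x)=157.1278° ≈ 157.1°
Leg 4: φ1=-1.1243743, φ2=0.1933720, Δφ=1.3177463, Δλ=0.1386106 rad; a=sin²(Δφ/2)+cosφ1·cosφ2·sin²(Δλ/2)=0.3768528220; c=2·atan2(√a, √(1-a))=1.321941364; dist=6371·c=8422.088 ≈ 8422.1 km; running total=47462.8 km
Leg 4 bearing: y=sinΔλ·cosφ2=0.13559195, x=cosφ1·sinφ2-sinφ1·cosφ2·cosΔλ=0.95966344; θ=atan2(y, x)=8.0422° ≈ 8.0°
Leg 5: φ1=0.1933720, φ2=1.1674944, Δφ=0.9741224, Δλ=-2.7351421 rad; a=sin²(Δφ/2)+cosφ1·cosφ2·sin²(Δλ/2)=0.5885068797; c=2·atan2(√a, √(1-a))=1.748747790; dist=6371·c=11141.272 ≈ 11141.3 km; running total=58604.1 km
Leg 5 bearing: y=sinΔλ·cosφ2=-0.15515868, x=cosφ1·sinφ2-sinφ1·cosφ2·cosΔλ=0.97190118; θ=atan2(y, x)=-9.0704° <0 so +360° → 350.9296° ≈ 350.9°
Leg 6: φ1=1.1674944, φ2=-0.8620879, Δφ=-2.0295823, Δλ=2.1814626 rad; a=sin²(Δφ/2)+cosφ1·cosφ2·sin²(Δλ/2)=0.9223803892; c=2·atan2(√a, √(1-a))=2.576914313; dist=6371·c=16417.521 ≈ 16417.5 km; running total=75021.6 km
Leg 6 bearing: y=sinΔλ·cosφ2=0.53322243, x=cosφ1·sinφ2-sinφ1·cosφ2·cosΔλ=0.04531084; θ=atan2(y, x)=85.1429° ≈ 85.1°
Leg 7: φ1=-0.8620879, φ2=-0.3685664, Δφ=0.4935215, Δλ=-4.3869008 rad; a=sin²(Δφ/2)+cosφ1·cosφ2·sin²(Δλ/2)=0.4603115983; c=2·atan2(√a, √(1-a))=1.491335932; dist=6371·c=9501.301 ≈ 9501.3 km; running total=84522.9 km
Leg 7 bearing: y=sinΔλ·cosφ2=0.88386552, x=cosφ1·sinφ2-sinφ1·cosφ2·cosΔλ=-0.46095668; θ=atan2(y, x)=117.5431° ≈ 117.5°

Leg 1: dist=8736.7 km, bearing=215.1°
Leg 2: dist=14630.4 km, bearing=351.2°
Leg 3: dist=15673.6 km, bearing=157.1°
Leg 4: dist=8422.1 km, bearing=8.0°
Leg 5: dist=11141.3 km, bearing=350.9°
Leg 6: dist=16417.5 km, bearing=85.1°
Leg 7: dist=9501.3 km, bearing=117.5°
Total: 84522.9 km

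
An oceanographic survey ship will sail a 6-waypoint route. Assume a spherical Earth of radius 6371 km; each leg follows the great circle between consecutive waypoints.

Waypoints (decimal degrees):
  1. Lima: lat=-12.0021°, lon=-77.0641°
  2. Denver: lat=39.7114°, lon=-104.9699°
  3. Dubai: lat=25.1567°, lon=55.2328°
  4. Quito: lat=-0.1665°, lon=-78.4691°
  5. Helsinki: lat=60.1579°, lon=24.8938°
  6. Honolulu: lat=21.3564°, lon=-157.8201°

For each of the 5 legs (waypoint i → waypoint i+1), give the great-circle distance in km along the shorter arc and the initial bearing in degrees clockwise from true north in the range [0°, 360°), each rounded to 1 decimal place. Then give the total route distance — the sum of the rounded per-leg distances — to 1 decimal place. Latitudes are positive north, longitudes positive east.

Leg 1: dist=6432.9 km, bearing=334.8°
Leg 2: dist=12515.4 km, bearing=19.4°
Leg 3: dist=14321.9 km, bearing=291.9°
Leg 4: dist=10758.0 km, bearing=29.2°
Leg 5: dist=10947.8 km, bearing=2.6°
Total: 54976.0 km

Leg 1: φ1=-0.2094762, φ2=0.6930947, Δφ=0.9025708, Δλ=-0.4870481 rad; a=sin²(Δφ/2)+cosφ1·cosφ2·sin²(Δλ/2)=0.2339514022; c=2·atan2(√a, √(1-a))=1.009720730; dist=6371·c=6432.931 ≈ 6432.9 km; running total=6432.9 km
Leg 1 bearing: y=sinΔλ·cosφ2=-0.36003433, x=cosφ1·sinφ2-sinφ1·cosφ2·cosΔλ=0.76632099; θ=atan2(y, x)=-25.1652° <0 so +360° → 334.8348° ≈ 334.8°
Leg 2: φ1=0.6930947, φ2=0.4390672, Δφ=-0.2540274, Δλ=2.7960646 rad; a=sin²(Δφ/2)+cosφ1·cosφ2·sin²(Δλ/2)=0.6917747945; c=2·atan2(√a, √(1-a))=1.964433112; dist=6371·c=12515.403 ≈ 12515.4 km; running total=18948.3 km
Leg 2 bearing: y=sinΔλ·cosφ2=0.30656801, x=cosφ1·sinφ2-sinφ1·cosφ2·cosΔλ=0.87115198; θ=atan2(y, x)=19.3875° ≈ 19.4°
Leg 3: φ1=0.4390672, φ2=-0.0029060, Δφ=-0.4419732, Δλ=-2.3335384 rad; a=sin²(Δφ/2)+cosφ1·cosφ2·sin²(Δλ/2)=0.8133027991; c=2·atan2(√a, √(1-a))=2.247986369; dist=6371·c=14321.921 ≈ 14321.9 km; running total=33270.2 km
Leg 3 bearing: y=sinΔλ·cosφ2=-0.72294118, x=cosφ1·sinφ2-sinφ1·cosφ2·cosΔλ=0.29106953; θ=atan2(y, x)=-68.0694° <0 so +360° → 291.9306° ≈ 291.9°
Leg 4: φ1=-0.0029060, φ2=1.0499534, Δφ=1.0528594, Δλ=1.8040229 rad; a=sin²(Δφ/2)+cosφ1·cosφ2·sin²(Δλ/2)=0.5587635488; c=2·atan2(√a, √(1-a))=1.688595679; dist=6371·c=10758.043 ≈ 10758.0 km; running total=44028.2 km
Leg 4 bearing: y=sinΔλ·cosφ2=0.48413898, x=cosφ1·sinφ2-sinφ1·cosφ2·cosΔλ=0.86706218; θ=atan2(y, x)=29.1776° ≈ 29.2°
Leg 5: φ1=1.0499534, φ2=0.3727395, Δφ=-0.6772139, Δλ=-3.1889591 rad; a=sin²(Δφ/2)+cosφ1·cosφ2·sin²(Δλ/2)=0.5735213887; c=2·atan2(√a, √(1-a))=1.718374210; dist=6371·c=10947.762 ≈ 10947.8 km; running total=54976.0 km
Leg 5 bearing: y=sinΔλ·cosφ2=0.04409749, x=cosφ1·sinφ2-sinφ1·cosφ2·cosΔλ=0.98814667; θ=atan2(y, x)=2.5552° ≈ 2.6°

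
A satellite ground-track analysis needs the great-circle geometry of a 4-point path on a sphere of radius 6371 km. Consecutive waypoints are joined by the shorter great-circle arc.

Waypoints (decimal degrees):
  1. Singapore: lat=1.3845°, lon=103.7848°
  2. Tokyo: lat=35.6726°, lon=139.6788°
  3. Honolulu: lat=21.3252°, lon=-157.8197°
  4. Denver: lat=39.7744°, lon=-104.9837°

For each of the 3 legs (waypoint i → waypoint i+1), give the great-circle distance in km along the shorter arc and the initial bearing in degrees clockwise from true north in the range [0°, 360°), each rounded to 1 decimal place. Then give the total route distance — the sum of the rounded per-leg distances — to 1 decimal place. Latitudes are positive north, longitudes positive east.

Leg 1: dist=5312.8 km, bearing=40.0°
Leg 2: dist=6209.4 km, bearing=86.9°
Leg 3: dist=5371.3 km, bearing=55.1°
Total: 16893.5 km

Leg 1: φ1=0.0241641, φ2=0.6226043, Δφ=0.5984402, Δλ=0.6264685 rad; a=sin²(Δφ/2)+cosφ1·cosφ2·sin²(Δλ/2)=0.1640024071; c=2·atan2(√a, √(1-a))=0.833896647; dist=6371·c=5312.756 ≈ 5312.8 km; running total=5312.8 km
Leg 1 bearing: y=sinΔλ·cosφ2=0.47627800, x=cosφ1·sinφ2-sinφ1·cosφ2·cosΔλ=0.56708177; θ=atan2(y, x)=40.0261° ≈ 40.0°
Leg 2: φ1=0.6226043, φ2=0.3721950, Δφ=-0.2504094, Δλ=-5.1923283 rad; a=sin²(Δφ/2)+cosφ1·cosφ2·sin²(Δλ/2)=0.2192617425; c=2·atan2(√a, √(1-a))=0.974627281; dist=6371·c=6209.350 ≈ 6209.4 km; running total=11522.2 km
Leg 2 bearing: y=sinΔλ·cosφ2=0.82628968, x=cosφ1·sinφ2-sinφ1·cosφ2·cosΔλ=0.04460371; θ=atan2(y, x)=86.9101° ≈ 86.9°
Leg 3: φ1=0.3721950, φ2=0.6941942, Δφ=0.3219993, Δλ=0.9221622 rad; a=sin²(Δφ/2)+cosφ1·cosφ2·sin²(Δλ/2)=0.1674198432; c=2·atan2(√a, √(1-a))=0.843087833; dist=6371·c=5371.313 ≈ 5371.3 km; running total=16893.5 km
Leg 3 bearing: y=sinΔλ·cosφ2=0.61248041, x=cosφ1·sinφ2-sinφ1·cosφ2·cosΔλ=0.42711768; θ=atan2(y, x)=55.1097° ≈ 55.1°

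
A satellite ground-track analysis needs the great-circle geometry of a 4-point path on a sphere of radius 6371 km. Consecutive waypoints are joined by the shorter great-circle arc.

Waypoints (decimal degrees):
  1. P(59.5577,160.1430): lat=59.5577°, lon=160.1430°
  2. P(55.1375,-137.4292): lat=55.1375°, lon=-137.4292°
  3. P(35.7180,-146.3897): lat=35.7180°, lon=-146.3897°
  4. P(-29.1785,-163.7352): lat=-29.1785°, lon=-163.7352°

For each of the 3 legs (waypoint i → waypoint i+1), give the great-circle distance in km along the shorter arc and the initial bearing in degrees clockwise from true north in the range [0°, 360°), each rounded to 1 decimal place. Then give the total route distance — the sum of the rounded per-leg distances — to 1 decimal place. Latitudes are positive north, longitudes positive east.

Leg 1: dist=3636.6 km, bearing=69.7°
Leg 2: dist=2265.4 km, bearing=201.3°
Leg 3: dist=7441.1 km, bearing=196.4°
Total: 13343.1 km

Leg 1: φ1=1.0394780, φ2=0.9623309, Δφ=-0.0771470, Δλ=-5.1936147 rad; a=sin²(Δφ/2)+cosφ1·cosφ2·sin²(Δλ/2)=0.0792688400; c=2·atan2(√a, √(1-a))=0.570812364; dist=6371·c=3636.646 ≈ 3636.6 km; running total=3636.6 km
Leg 1 bearing: y=sinΔλ·cosφ2=0.50669034, x=cosφ1·sinφ2-sinφ1·cosφ2·cosΔλ=0.18763278; θ=atan2(y, x)=69.6799° ≈ 69.7°
Leg 2: φ1=0.9623309, φ2=0.6233967, Δφ=-0.3389342, Δλ=-0.1563902 rad; a=sin²(Δφ/2)+cosφ1·cosφ2·sin²(Δλ/2)=0.0312771066; c=2·atan2(√a, √(1-a))=0.355576961; dist=6371·c=2265.381 ≈ 2265.4 km; running total=5902.0 km
Leg 2 bearing: y=sinΔλ·cosφ2=-0.12645630, x=cosφ1·sinφ2-sinφ1·cosφ2·cosΔλ=-0.32435197; θ=atan2(y, x)=-158.7005° <0 so +360° → 201.2995° ≈ 201.3°
Leg 3: φ1=0.6233967, φ2=-0.5092609, Δφ=-1.1326576, Δλ=-0.3027361 rad; a=sin²(Δφ/2)+cosφ1·cosφ2·sin²(Δλ/2)=0.3039908881; c=2·atan2(√a, √(1-a))=1.167971934; dist=6371·c=7441.149 ≈ 7441.1 km; running total=13343.1 km
Leg 3 bearing: y=sinΔλ·cosφ2=-0.26030142, x=cosφ1·sinφ2-sinφ1·cosφ2·cosΔλ=-0.88236324; θ=atan2(y, x)=-163.5637° <0 so +360° → 196.4363° ≈ 196.4°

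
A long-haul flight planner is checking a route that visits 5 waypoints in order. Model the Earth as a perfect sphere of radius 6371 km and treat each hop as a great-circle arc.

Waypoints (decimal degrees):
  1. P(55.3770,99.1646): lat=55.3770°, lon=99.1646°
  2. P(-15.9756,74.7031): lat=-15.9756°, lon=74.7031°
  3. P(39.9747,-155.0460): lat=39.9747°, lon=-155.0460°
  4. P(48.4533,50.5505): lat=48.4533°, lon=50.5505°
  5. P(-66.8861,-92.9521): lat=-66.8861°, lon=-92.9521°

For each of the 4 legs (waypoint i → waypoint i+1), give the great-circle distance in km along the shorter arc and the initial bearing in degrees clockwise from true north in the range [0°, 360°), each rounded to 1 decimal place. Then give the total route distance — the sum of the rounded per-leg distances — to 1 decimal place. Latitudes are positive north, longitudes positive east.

Leg 1: dist=8261.0 km, bearing=204.4°
Leg 2: dist=14539.5 km, bearing=50.5°
Leg 3: dist=9864.5 km, bearing=343.3°
Leg 4: dist=17107.2 km, bearing=212.0°
Total: 49772.2 km

Leg 1: φ1=0.9665110, φ2=-0.2788268, Δφ=-1.2453378, Δλ=-0.4269337 rad; a=sin²(Δφ/2)+cosφ1·cosφ2·sin²(Δλ/2)=0.3646432713; c=2·atan2(√a, √(1-a))=1.296662241; dist=6371·c=8261.035 ≈ 8261.0 km; running total=8261.0 km
Leg 1 bearing: y=sinΔλ·cosφ2=-0.39808945, x=cosφ1·sinφ2-sinφ1·cosφ2·cosΔλ=-0.87649245; θ=atan2(y, x)=-155.5732° <0 so +360° → 204.4268° ≈ 204.4°
Leg 2: φ1=-0.2788268, φ2=0.6976901, Δφ=0.9765170, Δλ=-4.0098782 rad; a=sin²(Δφ/2)+cosφ1·cosφ2·sin²(Δλ/2)=0.8264244746; c=2·atan2(√a, √(1-a))=2.282135744; dist=6371·c=14539.487 ≈ 14539.5 km; running total=22800.5 km
Leg 2 bearing: y=sinΔλ·cosφ2=0.58487879, x=cosφ1·sinφ2-sinφ1·cosφ2·cosΔλ=0.48135751; θ=atan2(y, x)=50.5455° ≈ 50.5°
Leg 3: φ1=0.6976901, φ2=0.8456696, Δφ=0.1479795, Δλ=3.5883359 rad; a=sin²(Δφ/2)+cosφ1·cosφ2·sin²(Δλ/2)=0.4887763633; c=2·atan2(√a, √(1-a))=1.548347168; dist=6371·c=9864.520 ≈ 9864.5 km; running total=32665.0 km
Leg 3 bearing: y=sinΔλ·cosφ2=-0.28653581, x=cosφ1·sinφ2-sinφ1·cosφ2·cosΔλ=0.95780653; θ=atan2(y, x)=-16.6550° <0 so +360° → 343.3450° ≈ 343.3°
Leg 4: φ1=0.8456696, φ2=-1.1673827, Δφ=-2.0130523, Δλ=-2.5045929 rad; a=sin²(Δφ/2)+cosφ1·cosφ2·sin²(Δλ/2)=0.9488173896; c=2·atan2(√a, √(1-a))=2.685169688; dist=6371·c=17107.216 ≈ 17107.2 km; running total=49772.2 km
Leg 4 bearing: y=sinΔλ·cosφ2=-0.23348946, x=cosφ1·sinφ2-sinφ1·cosφ2·cosΔλ=-0.37381075; θ=atan2(y, x)=-148.0103° <0 so +360° → 211.9897° ≈ 212.0°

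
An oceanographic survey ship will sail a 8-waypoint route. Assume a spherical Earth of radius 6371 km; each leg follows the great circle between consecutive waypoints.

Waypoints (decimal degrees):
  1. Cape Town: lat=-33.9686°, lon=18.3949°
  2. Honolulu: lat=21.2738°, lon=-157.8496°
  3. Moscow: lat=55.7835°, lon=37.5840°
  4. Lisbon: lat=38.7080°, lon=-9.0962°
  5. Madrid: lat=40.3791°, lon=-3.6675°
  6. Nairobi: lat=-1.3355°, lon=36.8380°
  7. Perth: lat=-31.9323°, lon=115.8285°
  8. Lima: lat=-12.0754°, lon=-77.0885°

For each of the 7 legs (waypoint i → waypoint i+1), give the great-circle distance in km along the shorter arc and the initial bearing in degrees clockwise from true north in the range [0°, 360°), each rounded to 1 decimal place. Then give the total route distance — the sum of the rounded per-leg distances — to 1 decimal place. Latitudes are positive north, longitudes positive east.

Leg 1: φ1=-0.5928639, φ2=0.3712979, Δφ=0.9641618, Δλ=-3.0760468 rad; a=sin²(Δφ/2)+cosφ1·cosφ2·sin²(Δλ/2)=0.9869474742; c=2·atan2(√a, √(1-a))=2.912597335; dist=6371·c=18556.158 ≈ 18556.2 km; running total=18556.2 km
Leg 1 bearing: y=sinΔλ·cosφ2=-0.06103564, x=cosφ1·sinφ2-sinφ1·cosφ2·cosΔλ=-0.21863961; θ=atan2(y, x)=-164.4023° <0 so +360° → 195.5977° ≈ 195.6°
Leg 2: φ1=0.3712979, φ2=0.9736057, Δφ=0.6023079, Δλ=3.4109598 rad; a=sin²(Δφ/2)+cosφ1·cosφ2·sin²(Δλ/2)=0.6025403401; c=2·atan2(√a, √(1-a))=1.777342466; dist=6371·c=11323.449 ≈ 11323.4 km; running total=29879.6 km
Leg 2 bearing: y=sinΔλ·cosφ2=-0.14964582, x=cosφ1·sinφ2-sinφ1·cosφ2·cosΔλ=0.96723733; θ=atan2(y, x)=-8.7948° <0 so +360° → 351.2052° ≈ 351.2°
Leg 3: φ1=0.9736057, φ2=0.6755820, Δφ=-0.2980237, Δλ=-0.8147232 rad; a=sin²(Δφ/2)+cosφ1·cosφ2·sin²(Δλ/2)=0.0909175384; c=2·atan2(√a, √(1-a))=0.612584123; dist=6371·c=3902.773 ≈ 3902.8 km; running total=33782.4 km
Leg 3 bearing: y=sinΔλ·cosφ2=-0.56772747, x=cosφ1·sinφ2-sinφ1·cosφ2·cosΔλ=-0.09105864; θ=atan2(y, x)=-99.1121° <0 so +360° → 260.8879° ≈ 260.9°
Leg 4: φ1=0.6755820, φ2=0.7047482, Δφ=0.0291662, Δλ=0.0947487 rad; a=sin²(Δφ/2)+cosφ1·cosφ2·sin²(Δλ/2)=0.0015457851; c=2·atan2(√a, √(1-a))=0.078653221; dist=6371·c=501.100 ≈ 501.1 km; running total=34283.5 km
Leg 4 bearing: y=sinΔλ·cosφ2=0.07206921, x=cosφ1·sinφ2-sinφ1·cosφ2·cosΔλ=0.03129876; θ=atan2(y, x)=66.5253° ≈ 66.5°
Leg 5: φ1=0.7047482, φ2=-0.0233089, Δφ=-0.7280571, Δλ=0.7069543 rad; a=sin²(Δφ/2)+cosφ1·cosφ2·sin²(Δλ/2)=0.2180229621; c=2·atan2(√a, √(1-a))=0.971630171; dist=6371·c=6190.256 ≈ 6190.3 km; running total=40473.8 km
Leg 5 bearing: y=sinΔλ·cosφ2=0.64934460, x=cosφ1·sinφ2-sinφ1·cosφ2·cosΔλ=-0.51020328; θ=atan2(y, x)=128.1574° ≈ 128.2°
Leg 6: φ1=-0.0233089, φ2=-0.5573238, Δφ=-0.5340149, Δλ=1.3786443 rad; a=sin²(Δφ/2)+cosφ1·cosφ2·sin²(Δλ/2)=0.4128219960; c=2·atan2(√a, √(1-a))=1.395544606; dist=6371·c=8891.015 ≈ 8891.0 km; running total=49364.8 km
Leg 6 bearing: y=sinΔλ·cosφ2=0.83305426, x=cosφ1·sinφ2-sinφ1·cosφ2·cosΔλ=-0.52499579; θ=atan2(y, x)=122.2194° ≈ 122.2°
Leg 7: φ1=-0.5573238, φ2=-0.2107555, Δφ=0.3465683, Δλ=-3.3670368 rad; a=sin²(Δφ/2)+cosφ1·cosφ2·sin²(Δλ/2)=0.8491229339; c=2·atan2(√a, √(1-a))=2.343740494; dist=6371·c=14931.971 ≈ 14932.0 km; running total=64296.8 km
Leg 7 bearing: y=sinΔλ·cosφ2=0.21859310, x=cosφ1·sinφ2-sinφ1·cosφ2·cosΔλ=-0.68166690; θ=atan2(y, x)=162.2203° ≈ 162.2°

Leg 1: dist=18556.2 km, bearing=195.6°
Leg 2: dist=11323.4 km, bearing=351.2°
Leg 3: dist=3902.8 km, bearing=260.9°
Leg 4: dist=501.1 km, bearing=66.5°
Leg 5: dist=6190.3 km, bearing=128.2°
Leg 6: dist=8891.0 km, bearing=122.2°
Leg 7: dist=14932.0 km, bearing=162.2°
Total: 64296.8 km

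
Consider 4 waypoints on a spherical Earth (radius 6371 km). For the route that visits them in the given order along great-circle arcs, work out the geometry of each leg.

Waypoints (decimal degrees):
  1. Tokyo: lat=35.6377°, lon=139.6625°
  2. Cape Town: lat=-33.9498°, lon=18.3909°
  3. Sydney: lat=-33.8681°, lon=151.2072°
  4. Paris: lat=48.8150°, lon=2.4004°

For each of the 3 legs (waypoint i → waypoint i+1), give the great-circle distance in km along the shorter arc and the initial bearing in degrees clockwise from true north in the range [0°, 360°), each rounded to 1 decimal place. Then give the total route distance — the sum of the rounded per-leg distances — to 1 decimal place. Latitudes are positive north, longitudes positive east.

Leg 1: φ1=0.6219952, φ2=-0.5925358, Δφ=-1.2145310, Δλ=-2.1165887 rad; a=sin²(Δφ/2)+cosφ1·cosφ2·sin²(Δλ/2)=0.8376770477; c=2·atan2(√a, √(1-a))=2.312241057; dist=6371·c=14731.288 ≈ 14731.3 km; running total=14731.3 km
Leg 1 bearing: y=sinΔλ·cosφ2=-0.70901036, x=cosφ1·sinφ2-sinφ1·cosφ2·cosΔλ=-0.20298067; θ=atan2(y, x)=-105.9757° <0 so +360° → 254.0243° ≈ 254.0°
Leg 2: φ1=-0.5925358, φ2=-0.5911099, Δφ=0.0014259, Δλ=2.3180817 rad; a=sin²(Δφ/2)+cosφ1·cosφ2·sin²(Δλ/2)=0.5784511864; c=2·atan2(√a, √(1-a))=1.728349717; dist=6371·c=11011.316 ≈ 11011.3 km; running total=25742.6 km
Leg 2 bearing: y=sinΔλ·cosφ2=0.60907203, x=cosφ1·sinφ2-sinφ1·cosφ2·cosΔλ=-0.77743997; θ=atan2(y, x)=141.9237° ≈ 141.9°
Leg 3: φ1=-0.5911099, φ2=0.8519825, Δφ=1.4430923, Δλ=-2.5971686 rad; a=sin²(Δφ/2)+cosφ1·cosφ2·sin²(Δλ/2)=0.9435588374; c=2·atan2(√a, √(1-a))=2.661858546; dist=6371·c=16958.701 ≈ 16958.7 km; running total=42701.3 km
Leg 3 bearing: y=sinΔλ·cosφ2=-0.34105003, x=cosφ1·sinφ2-sinφ1·cosφ2·cosΔλ=0.31097767; θ=atan2(y, x)=-47.6407° <0 so +360° → 312.3593° ≈ 312.4°

Leg 1: dist=14731.3 km, bearing=254.0°
Leg 2: dist=11011.3 km, bearing=141.9°
Leg 3: dist=16958.7 km, bearing=312.4°
Total: 42701.3 km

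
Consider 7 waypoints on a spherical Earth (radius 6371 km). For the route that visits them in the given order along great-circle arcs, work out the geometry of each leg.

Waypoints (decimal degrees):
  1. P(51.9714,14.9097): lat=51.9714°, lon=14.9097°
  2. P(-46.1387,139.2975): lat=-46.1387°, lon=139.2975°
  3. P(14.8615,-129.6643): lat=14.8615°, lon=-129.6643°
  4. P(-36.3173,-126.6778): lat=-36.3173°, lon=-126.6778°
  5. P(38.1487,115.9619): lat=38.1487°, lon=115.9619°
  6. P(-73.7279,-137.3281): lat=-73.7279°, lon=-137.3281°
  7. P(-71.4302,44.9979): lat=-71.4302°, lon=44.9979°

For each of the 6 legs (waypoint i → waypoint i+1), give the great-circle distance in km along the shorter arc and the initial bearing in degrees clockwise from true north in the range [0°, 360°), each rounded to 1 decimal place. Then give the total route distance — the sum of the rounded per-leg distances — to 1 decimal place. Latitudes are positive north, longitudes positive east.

Leg 1: dist=16012.4 km, bearing=103.4°
Leg 2: dist=11271.3 km, bearing=80.3°
Leg 3: dist=5699.5 km, bearing=176.9°
Leg 4: dist=14574.9 km, bearing=292.1°
Leg 5: dist=14568.7 km, bearing=159.2°
Leg 6: dist=3873.4 km, bearing=181.3°
Total: 66000.2 km

Leg 1: φ1=0.9070720, φ2=-0.8052722, Δφ=-1.7123443, Δλ=2.1709767 rad; a=sin²(Δφ/2)+cosφ1·cosφ2·sin²(Δλ/2)=0.9045218918; c=2·atan2(√a, √(1-a))=2.513319701; dist=6371·c=16012.360 ≈ 16012.4 km; running total=16012.4 km
Leg 1 bearing: y=sinΔλ·cosφ2=0.57181685, x=cosφ1·sinφ2-sinφ1·cosφ2·cosΔλ=-0.13591781; θ=atan2(y, x)=103.3708° ≈ 103.4°
Leg 2: φ1=-0.8052722, φ2=0.2593821, Δφ=1.0646543, Δλ=-4.6942690 rad; a=sin²(Δφ/2)+cosφ1·cosφ2·sin²(Δλ/2)=0.5985322117; c=2·atan2(√a, √(1-a))=1.769159048; dist=6371·c=11271.312 ≈ 11271.3 km; running total=27283.7 km
Leg 2 bearing: y=sinΔλ·cosφ2=0.96638997, x=cosφ1·sinφ2-sinφ1·cosφ2·cosΔλ=0.16509403; θ=atan2(y, x)=80.3054° ≈ 80.3°
Leg 3: φ1=0.2593821, φ2=-0.6338565, Δφ=-0.8932386, Δλ=0.0521243 rad; a=sin²(Δφ/2)+cosφ1·cosφ2·sin²(Δλ/2)=0.1870827999; c=2·atan2(√a, √(1-a))=0.894595448; dist=6371·c=5699.468 ≈ 5699.5 km; running total=32983.2 km
Leg 3 bearing: y=sinΔλ·cosφ2=0.04198008, x=cosφ1·sinφ2-sinφ1·cosφ2·cosΔλ=-0.77882538; θ=atan2(y, x)=176.9146° ≈ 176.9°
Leg 4: φ1=-0.6338565, φ2=0.6658204, Δφ=1.2996769, Δλ=4.2348617 rad; a=sin²(Δφ/2)+cosφ1·cosφ2·sin²(Δλ/2)=0.8285275479; c=2·atan2(√a, √(1-a))=2.287701880; dist=6371·c=14574.949 ≈ 14574.9 km; running total=47558.1 km
Leg 4 bearing: y=sinΔλ·cosφ2=-0.69843773, x=cosφ1·sinφ2-sinφ1·cosφ2·cosΔλ=0.28366059; θ=atan2(y, x)=-67.8962° <0 so +360° → 292.1038° ≈ 292.1°
Leg 5: φ1=0.6658204, φ2=-1.2867946, Δφ=-1.9526150, Δλ=-4.4207445 rad; a=sin²(Δφ/2)+cosφ1·cosφ2·sin²(Δλ/2)=0.8281588071; c=2·atan2(√a, √(1-a))=2.286724000; dist=6371·c=14568.719 ≈ 14568.7 km; running total=62126.8 km
Leg 5 bearing: y=sinΔλ·cosφ2=0.26836714, x=cosφ1·sinφ2-sinφ1·cosφ2·cosΔλ=-0.70514273; θ=atan2(y, x)=159.1639° ≈ 159.2°
Leg 6: φ1=-1.2867946, φ2=-1.2466922, Δφ=0.0401024, Δλ=3.1821890 rad; a=sin²(Δφ/2)+cosφ1·cosφ2·sin²(Δλ/2)=0.0895974246; c=2·atan2(√a, √(1-a))=0.607977175; dist=6371·c=3873.423 ≈ 3873.4 km; running total=66000.2 km
Leg 6 bearing: y=sinΔλ·cosφ2=-0.01292475, x=cosφ1·sinφ2-sinφ1·cosφ2·cosΔλ=-0.57106204; θ=atan2(y, x)=-178.7035° <0 so +360° → 181.2965° ≈ 181.3°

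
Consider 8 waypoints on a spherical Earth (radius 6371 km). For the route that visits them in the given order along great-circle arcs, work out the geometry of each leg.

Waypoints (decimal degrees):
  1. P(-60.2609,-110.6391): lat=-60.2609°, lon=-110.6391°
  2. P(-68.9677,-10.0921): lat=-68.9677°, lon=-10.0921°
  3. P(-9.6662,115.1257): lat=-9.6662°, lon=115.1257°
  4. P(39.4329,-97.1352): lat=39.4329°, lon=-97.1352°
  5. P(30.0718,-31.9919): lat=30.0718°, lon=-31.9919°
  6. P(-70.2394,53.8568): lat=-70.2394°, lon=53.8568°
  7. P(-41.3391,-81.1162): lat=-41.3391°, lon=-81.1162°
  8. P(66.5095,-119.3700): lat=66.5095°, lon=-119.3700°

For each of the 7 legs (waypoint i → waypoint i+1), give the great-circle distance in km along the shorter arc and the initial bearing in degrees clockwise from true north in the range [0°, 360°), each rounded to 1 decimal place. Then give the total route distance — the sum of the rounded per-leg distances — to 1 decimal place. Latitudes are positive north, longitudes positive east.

Leg 1: dist=4329.4 km, bearing=145.8°
Leg 2: dist=10309.1 km, bearing=126.3°
Leg 3: dist=15415.5 km, bearing=38.6°
Leg 4: dist=5913.8 km, bearing=78.8°
Leg 5: dist=12984.1 km, bearing=157.8°
Leg 6: dist=7089.2 km, bearing=216.3°
Leg 7: dist=12427.4 km, bearing=344.6°
Total: 68468.5 km

Leg 1: φ1=-1.0517511, φ2=-1.2037134, Δφ=-0.1519623, Δλ=1.7548762 rad; a=sin²(Δφ/2)+cosφ1·cosφ2·sin²(Δλ/2)=0.1110704870; c=2·atan2(√a, √(1-a))=0.679544543; dist=6371·c=4329.378 ≈ 4329.4 km; running total=4329.4 km
Leg 1 bearing: y=sinΔλ·cosφ2=0.35283070, x=cosφ1·sinφ2-sinφ1·cosφ2·cosΔλ=-0.52004406; θ=atan2(y, x)=145.8446° ≈ 145.8°
Leg 2: φ1=-1.2037134, φ2=-0.1687070, Δφ=1.0350064, Δλ=2.1854629 rad; a=sin²(Δφ/2)+cosφ1·cosφ2·sin²(Δλ/2)=0.5236546773; c=2·atan2(√a, √(1-a))=1.618123347; dist=6371·c=10309.064 ≈ 10309.1 km; running total=14638.5 km
Leg 2 bearing: y=sinΔλ·cosφ2=0.80536707, x=cosφ1·sinφ2-sinφ1·cosφ2·cosΔλ=-0.59088553; θ=atan2(y, x)=126.2669° ≈ 126.3°
Leg 3: φ1=-0.1687070, φ2=0.6882339, Δφ=0.8569410, Δλ=-3.7046516 rad; a=sin²(Δφ/2)+cosφ1·cosφ2·sin²(Δλ/2)=0.8752567381; c=2·atan2(√a, √(1-a))=2.419635051; dist=6371·c=15415.495 ≈ 15415.5 km; running total=30054.0 km
Leg 3 bearing: y=sinΔλ·cosφ2=0.41227156, x=cosφ1·sinφ2-sinφ1·cosφ2·cosΔλ=0.51648977; θ=atan2(y, x)=38.5975° ≈ 38.6°
Leg 4: φ1=0.6882339, φ2=0.5248519, Δφ=-0.1633820, Δλ=1.1369651 rad; a=sin²(Δφ/2)+cosφ1·cosφ2·sin²(Δλ/2)=0.2003794842; c=2·atan2(√a, √(1-a))=0.928243591; dist=6371·c=5913.840 ≈ 5913.8 km; running total=35967.8 km
Leg 4 bearing: y=sinΔλ·cosφ2=0.78522935, x=cosφ1·sinφ2-sinφ1·cosφ2·cosΔλ=0.15596492; θ=atan2(y, x)=78.7659° ≈ 78.8°
Leg 5: φ1=0.5248519, φ2=-1.2259088, Δφ=-1.7507607, Δλ=1.4983425 rad; a=sin²(Δφ/2)+cosφ1·cosφ2·sin²(Δλ/2)=0.7251987424; c=2·atan2(√a, √(1-a))=2.038006813; dist=6371·c=12984.141 ≈ 12984.1 km; running total=48951.9 km
Leg 5 bearing: y=sinΔλ·cosφ2=0.33720381, x=cosφ1·sinφ2-sinφ1·cosφ2·cosΔλ=-0.82670170; θ=atan2(y, x)=157.8099° ≈ 157.8°
Leg 6: φ1=-1.2259088, φ2=-0.7215034, Δφ=0.5044054, Δλ=-2.3557233 rad; a=sin²(Δφ/2)+cosφ1·cosφ2·sin²(Δλ/2)=0.2788954083; c=2·atan2(√a, √(1-a))=1.112736045; dist=6371·c=7089.241 ≈ 7089.2 km; running total=56041.1 km
Leg 6 bearing: y=sinΔλ·cosφ2=-0.53115548, x=cosφ1·sinφ2-sinφ1·cosφ2·cosΔλ=-0.72272048; θ=atan2(y, x)=-143.6864° <0 so +360° → 216.3136° ≈ 216.3°
Leg 7: φ1=-0.7215034, φ2=1.1608098, Δφ=1.8823132, Δλ=-0.6676548 rad; a=sin²(Δφ/2)+cosφ1·cosφ2·sin²(Δλ/2)=0.6853818740; c=2·atan2(√a, √(1-a))=1.950627572; dist=6371·c=12427.448 ≈ 12427.4 km; running total=68468.5 km
Leg 7 bearing: y=sinΔλ·cosφ2=-0.24678976, x=cosφ1·sinφ2-sinφ1·cosφ2·cosΔλ=0.89533740; θ=atan2(y, x)=-15.4103° <0 so +360° → 344.5897° ≈ 344.6°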